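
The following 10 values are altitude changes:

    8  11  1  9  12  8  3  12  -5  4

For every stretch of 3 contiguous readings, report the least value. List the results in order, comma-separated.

1, 1, 1, 8, 3, 3, -5, -5

8 11 1 → min 1
11 1 9 → min 1
1 9 12 → min 1
9 12 8 → min 8
12 8 3 → min 3
8 3 12 → min 3
3 12 -5 → min -5
12 -5 4 → min -5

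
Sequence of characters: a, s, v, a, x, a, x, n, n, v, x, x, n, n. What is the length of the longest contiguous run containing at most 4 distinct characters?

Extend right; when distinct count exceeds 4, shrink from the left:
[a] 1 distinct, len 1
[a, s] 2 distinct, len 2
[a, s, v] 3 distinct, len 3
[a, s, v, a] 3 distinct, len 4
[a, s, v, a, x] 4 distinct, len 5
[a, s, v, a, x, a] 4 distinct, len 6
[a, s, v, a, x, a, x] 4 distinct, len 7
[v, a, x, a, x, n] 4 distinct, len 6
[v, a, x, a, x, n, n] 4 distinct, len 7
[v, a, x, a, x, n, n, v] 4 distinct, len 8
[v, a, x, a, x, n, n, v, x] 4 distinct, len 9
[v, a, x, a, x, n, n, v, x, x] 4 distinct, len 10
[v, a, x, a, x, n, n, v, x, x, n] 4 distinct, len 11
[v, a, x, a, x, n, n, v, x, x, n, n] 4 distinct, len 12
Longest length with ≤4 distinct: 12.

12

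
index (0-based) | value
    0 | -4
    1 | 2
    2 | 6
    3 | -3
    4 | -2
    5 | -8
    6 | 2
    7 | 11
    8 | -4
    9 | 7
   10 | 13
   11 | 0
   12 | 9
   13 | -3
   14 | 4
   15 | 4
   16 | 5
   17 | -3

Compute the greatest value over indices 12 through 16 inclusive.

Elements at indices 12..16: 9, -3, 4, 4, 5
max(9, -3, 4, 4, 5) = 9

9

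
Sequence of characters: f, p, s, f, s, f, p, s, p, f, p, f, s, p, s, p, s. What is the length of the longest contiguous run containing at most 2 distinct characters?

Extend right; when distinct count exceeds 2, shrink from the left:
[f] 1 distinct, len 1
[f, p] 2 distinct, len 2
[p, s] 2 distinct, len 2
[s, f] 2 distinct, len 2
[s, f, s] 2 distinct, len 3
[s, f, s, f] 2 distinct, len 4
[f, p] 2 distinct, len 2
[p, s] 2 distinct, len 2
[p, s, p] 2 distinct, len 3
[p, f] 2 distinct, len 2
[p, f, p] 2 distinct, len 3
[p, f, p, f] 2 distinct, len 4
[f, s] 2 distinct, len 2
[s, p] 2 distinct, len 2
[s, p, s] 2 distinct, len 3
[s, p, s, p] 2 distinct, len 4
[s, p, s, p, s] 2 distinct, len 5
Longest length with ≤2 distinct: 5.

5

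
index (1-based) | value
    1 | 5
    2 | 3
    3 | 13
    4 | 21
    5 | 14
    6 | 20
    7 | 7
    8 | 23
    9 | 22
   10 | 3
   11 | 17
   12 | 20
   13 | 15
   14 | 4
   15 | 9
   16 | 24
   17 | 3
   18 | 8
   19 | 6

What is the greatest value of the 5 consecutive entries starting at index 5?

23

Elements at indices 5..9: 14, 20, 7, 23, 22
max(14, 20, 7, 23, 22) = 23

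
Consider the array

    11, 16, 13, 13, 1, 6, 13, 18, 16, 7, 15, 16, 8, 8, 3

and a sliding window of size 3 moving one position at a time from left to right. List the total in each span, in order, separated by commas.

40, 42, 27, 20, 20, 37, 47, 41, 38, 38, 39, 32, 19

(11, 16, 13) → sum 40
(16, 13, 13) → sum 42
(13, 13, 1) → sum 27
(13, 1, 6) → sum 20
(1, 6, 13) → sum 20
(6, 13, 18) → sum 37
(13, 18, 16) → sum 47
(18, 16, 7) → sum 41
(16, 7, 15) → sum 38
(7, 15, 16) → sum 38
(15, 16, 8) → sum 39
(16, 8, 8) → sum 32
(8, 8, 3) → sum 19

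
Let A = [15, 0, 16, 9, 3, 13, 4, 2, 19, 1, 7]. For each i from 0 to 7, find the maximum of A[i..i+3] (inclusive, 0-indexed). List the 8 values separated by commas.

Sliding a size-4 window across the 11 values:
(15, 0, 16, 9) → max 16
(0, 16, 9, 3) → max 16
(16, 9, 3, 13) → max 16
(9, 3, 13, 4) → max 13
(3, 13, 4, 2) → max 13
(13, 4, 2, 19) → max 19
(4, 2, 19, 1) → max 19
(2, 19, 1, 7) → max 19

16, 16, 16, 13, 13, 19, 19, 19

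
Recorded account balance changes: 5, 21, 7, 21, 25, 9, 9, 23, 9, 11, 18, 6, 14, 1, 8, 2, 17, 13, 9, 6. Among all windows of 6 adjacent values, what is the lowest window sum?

48

5 21 7 21 25 9 → sum 88
21 7 21 25 9 9 → sum 92
7 21 25 9 9 23 → sum 94
21 25 9 9 23 9 → sum 96
25 9 9 23 9 11 → sum 86
9 9 23 9 11 18 → sum 79
9 23 9 11 18 6 → sum 76
23 9 11 18 6 14 → sum 81
9 11 18 6 14 1 → sum 59
11 18 6 14 1 8 → sum 58
18 6 14 1 8 2 → sum 49
6 14 1 8 2 17 → sum 48
14 1 8 2 17 13 → sum 55
1 8 2 17 13 9 → sum 50
8 2 17 13 9 6 → sum 55
Lowest of these is 48.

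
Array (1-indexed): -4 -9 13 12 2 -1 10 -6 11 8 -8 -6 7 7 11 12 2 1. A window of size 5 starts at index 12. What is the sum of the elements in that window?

Elements at indices 12..16: -6, 7, 7, 11, 12
sum(-6, 7, 7, 11, 12) = 31

31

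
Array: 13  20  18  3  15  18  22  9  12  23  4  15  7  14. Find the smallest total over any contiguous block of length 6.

70

13 20 18 3 15 18 → sum 87
20 18 3 15 18 22 → sum 96
18 3 15 18 22 9 → sum 85
3 15 18 22 9 12 → sum 79
15 18 22 9 12 23 → sum 99
18 22 9 12 23 4 → sum 88
22 9 12 23 4 15 → sum 85
9 12 23 4 15 7 → sum 70
12 23 4 15 7 14 → sum 75
Smallest of these is 70.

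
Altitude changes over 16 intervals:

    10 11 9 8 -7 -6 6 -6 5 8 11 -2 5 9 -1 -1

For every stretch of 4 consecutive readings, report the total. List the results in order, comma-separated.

38, 21, 4, 1, -13, -1, 13, 18, 22, 22, 23, 11, 12

(10, 11, 9, 8) → sum 38
(11, 9, 8, -7) → sum 21
(9, 8, -7, -6) → sum 4
(8, -7, -6, 6) → sum 1
(-7, -6, 6, -6) → sum -13
(-6, 6, -6, 5) → sum -1
(6, -6, 5, 8) → sum 13
(-6, 5, 8, 11) → sum 18
(5, 8, 11, -2) → sum 22
(8, 11, -2, 5) → sum 22
(11, -2, 5, 9) → sum 23
(-2, 5, 9, -1) → sum 11
(5, 9, -1, -1) → sum 12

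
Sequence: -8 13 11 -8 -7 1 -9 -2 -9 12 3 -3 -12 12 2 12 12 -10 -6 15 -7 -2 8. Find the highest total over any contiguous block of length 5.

[-8, 13, 11, -8, -7] → sum 1
[13, 11, -8, -7, 1] → sum 10
[11, -8, -7, 1, -9] → sum -12
[-8, -7, 1, -9, -2] → sum -25
[-7, 1, -9, -2, -9] → sum -26
[1, -9, -2, -9, 12] → sum -7
[-9, -2, -9, 12, 3] → sum -5
[-2, -9, 12, 3, -3] → sum 1
[-9, 12, 3, -3, -12] → sum -9
[12, 3, -3, -12, 12] → sum 12
[3, -3, -12, 12, 2] → sum 2
[-3, -12, 12, 2, 12] → sum 11
[-12, 12, 2, 12, 12] → sum 26
[12, 2, 12, 12, -10] → sum 28
[2, 12, 12, -10, -6] → sum 10
[12, 12, -10, -6, 15] → sum 23
[12, -10, -6, 15, -7] → sum 4
[-10, -6, 15, -7, -2] → sum -10
[-6, 15, -7, -2, 8] → sum 8
Highest of these is 28.

28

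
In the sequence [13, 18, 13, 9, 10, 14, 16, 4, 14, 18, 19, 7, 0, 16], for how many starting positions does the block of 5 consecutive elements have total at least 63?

13 18 13 9 10 → sum 63  ≥ 63 ✓
18 13 9 10 14 → sum 64  ≥ 63 ✓
13 9 10 14 16 → sum 62
9 10 14 16 4 → sum 53
10 14 16 4 14 → sum 58
14 16 4 14 18 → sum 66  ≥ 63 ✓
16 4 14 18 19 → sum 71  ≥ 63 ✓
4 14 18 19 7 → sum 62
14 18 19 7 0 → sum 58
18 19 7 0 16 → sum 60
4 windows satisfy the condition.

4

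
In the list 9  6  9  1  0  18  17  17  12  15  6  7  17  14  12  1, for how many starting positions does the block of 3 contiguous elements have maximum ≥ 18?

9 6 9 → max 9
6 9 1 → max 9
9 1 0 → max 9
1 0 18 → max 18  ≥ 18 ✓
0 18 17 → max 18  ≥ 18 ✓
18 17 17 → max 18  ≥ 18 ✓
17 17 12 → max 17
17 12 15 → max 17
12 15 6 → max 15
15 6 7 → max 15
6 7 17 → max 17
7 17 14 → max 17
17 14 12 → max 17
14 12 1 → max 14
3 windows satisfy the condition.

3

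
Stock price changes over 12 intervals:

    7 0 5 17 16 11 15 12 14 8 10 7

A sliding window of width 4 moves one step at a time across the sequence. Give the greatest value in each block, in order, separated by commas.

17, 17, 17, 17, 16, 15, 15, 14, 14

[7, 0, 5, 17] → max 17
[0, 5, 17, 16] → max 17
[5, 17, 16, 11] → max 17
[17, 16, 11, 15] → max 17
[16, 11, 15, 12] → max 16
[11, 15, 12, 14] → max 15
[15, 12, 14, 8] → max 15
[12, 14, 8, 10] → max 14
[14, 8, 10, 7] → max 14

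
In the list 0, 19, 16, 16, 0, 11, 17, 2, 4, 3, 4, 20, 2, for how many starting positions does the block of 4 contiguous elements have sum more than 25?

9

0 19 16 16 → sum 51  > 25 ✓
19 16 16 0 → sum 51  > 25 ✓
16 16 0 11 → sum 43  > 25 ✓
16 0 11 17 → sum 44  > 25 ✓
0 11 17 2 → sum 30  > 25 ✓
11 17 2 4 → sum 34  > 25 ✓
17 2 4 3 → sum 26  > 25 ✓
2 4 3 4 → sum 13
4 3 4 20 → sum 31  > 25 ✓
3 4 20 2 → sum 29  > 25 ✓
9 windows satisfy the condition.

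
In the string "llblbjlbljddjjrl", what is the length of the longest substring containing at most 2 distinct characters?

5

[l] 1 distinct, len 1
[l, l] 1 distinct, len 2
[l, l, b] 2 distinct, len 3
[l, l, b, l] 2 distinct, len 4
[l, l, b, l, b] 2 distinct, len 5
[b, j] 2 distinct, len 2
[j, l] 2 distinct, len 2
[l, b] 2 distinct, len 2
[l, b, l] 2 distinct, len 3
[l, j] 2 distinct, len 2
[j, d] 2 distinct, len 2
[j, d, d] 2 distinct, len 3
[j, d, d, j] 2 distinct, len 4
[j, d, d, j, j] 2 distinct, len 5
[j, j, r] 2 distinct, len 3
[r, l] 2 distinct, len 2
Longest length with ≤2 distinct: 5.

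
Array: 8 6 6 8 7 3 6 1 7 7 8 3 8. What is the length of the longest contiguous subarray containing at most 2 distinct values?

[8] 1 distinct, len 1
[8, 6] 2 distinct, len 2
[8, 6, 6] 2 distinct, len 3
[8, 6, 6, 8] 2 distinct, len 4
[8, 7] 2 distinct, len 2
[7, 3] 2 distinct, len 2
[3, 6] 2 distinct, len 2
[6, 1] 2 distinct, len 2
[1, 7] 2 distinct, len 2
[1, 7, 7] 2 distinct, len 3
[7, 7, 8] 2 distinct, len 3
[8, 3] 2 distinct, len 2
[8, 3, 8] 2 distinct, len 3
Longest length with ≤2 distinct: 4.

4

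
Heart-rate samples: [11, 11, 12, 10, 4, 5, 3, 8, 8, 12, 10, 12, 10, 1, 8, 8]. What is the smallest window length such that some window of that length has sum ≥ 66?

add 11: running sum 11 < 66
add 11: running sum 22 < 66
add 12: running sum 34 < 66
add 10: running sum 44 < 66
add 4: running sum 48 < 66
add 5: running sum 53 < 66
add 3: running sum 56 < 66
add 8: running sum 64 < 66
end 8: [11, 11, 12, 10, 4, 5, 3, 8, 8] sum 72, len 9
end 9: [11, 12, 10, 4, 5, 3, 8, 8, 12] sum 73, len 9
end 10: [12, 10, 4, 5, 3, 8, 8, 12, 10] sum 72, len 9
end 11: [10, 4, 5, 3, 8, 8, 12, 10, 12] sum 72, len 9
end 12: [5, 3, 8, 8, 12, 10, 12, 10] sum 68, len 8
end 13: [5, 3, 8, 8, 12, 10, 12, 10, 1] sum 69, len 9
end 14: [8, 8, 12, 10, 12, 10, 1, 8] sum 69, len 8
end 15: [8, 12, 10, 12, 10, 1, 8, 8] sum 69, len 8
Shortest qualifying length: 8.

8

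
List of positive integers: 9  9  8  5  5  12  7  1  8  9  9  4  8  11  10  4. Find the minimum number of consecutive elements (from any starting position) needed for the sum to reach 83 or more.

11

add 9: running sum 9 < 83
add 9: running sum 18 < 83
add 8: running sum 26 < 83
add 5: running sum 31 < 83
add 5: running sum 36 < 83
add 12: running sum 48 < 83
add 7: running sum 55 < 83
add 1: running sum 56 < 83
add 8: running sum 64 < 83
add 9: running sum 73 < 83
add 9: running sum 82 < 83
add 4: shortest ending here [9, 9, 8, 5, 5, 12, 7, 1, 8, 9, 9, 4] sum 86, len 12
add 8: shortest ending here [9, 8, 5, 5, 12, 7, 1, 8, 9, 9, 4, 8] sum 85, len 12
add 11: shortest ending here [8, 5, 5, 12, 7, 1, 8, 9, 9, 4, 8, 11] sum 87, len 12
add 10: shortest ending here [5, 12, 7, 1, 8, 9, 9, 4, 8, 11, 10] sum 84, len 11
add 4: shortest ending here [12, 7, 1, 8, 9, 9, 4, 8, 11, 10, 4] sum 83, len 11
Shortest qualifying length: 11.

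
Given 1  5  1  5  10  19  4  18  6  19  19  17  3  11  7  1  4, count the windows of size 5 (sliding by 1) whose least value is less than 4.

(1, 5, 1, 5, 10) → min 1  < 4 ✓
(5, 1, 5, 10, 19) → min 1  < 4 ✓
(1, 5, 10, 19, 4) → min 1  < 4 ✓
(5, 10, 19, 4, 18) → min 4
(10, 19, 4, 18, 6) → min 4
(19, 4, 18, 6, 19) → min 4
(4, 18, 6, 19, 19) → min 4
(18, 6, 19, 19, 17) → min 6
(6, 19, 19, 17, 3) → min 3  < 4 ✓
(19, 19, 17, 3, 11) → min 3  < 4 ✓
(19, 17, 3, 11, 7) → min 3  < 4 ✓
(17, 3, 11, 7, 1) → min 1  < 4 ✓
(3, 11, 7, 1, 4) → min 1  < 4 ✓
8 windows satisfy the condition.

8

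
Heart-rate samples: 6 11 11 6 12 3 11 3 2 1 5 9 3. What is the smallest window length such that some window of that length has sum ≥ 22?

2

add 6: running sum 6 < 22
add 11: running sum 17 < 22
end 2: [11, 11] sum 22, len 2
end 3: [11, 11, 6] sum 28, len 3
end 4: [11, 6, 12] sum 29, len 3
end 5: [11, 6, 12, 3] sum 32, len 4
end 6: [12, 3, 11] sum 26, len 3
end 7: [12, 3, 11, 3] sum 29, len 4
end 8: [12, 3, 11, 3, 2] sum 31, len 5
end 9: [12, 3, 11, 3, 2, 1] sum 32, len 6
end 10: [11, 3, 2, 1, 5] sum 22, len 5
end 11: [11, 3, 2, 1, 5, 9] sum 31, len 6
end 12: [3, 2, 1, 5, 9, 3] sum 23, len 6
Shortest qualifying length: 2.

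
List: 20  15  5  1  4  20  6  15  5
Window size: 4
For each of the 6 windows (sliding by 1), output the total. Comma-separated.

41, 25, 30, 31, 45, 46

[20, 15, 5, 1] → sum 41
[15, 5, 1, 4] → sum 25
[5, 1, 4, 20] → sum 30
[1, 4, 20, 6] → sum 31
[4, 20, 6, 15] → sum 45
[20, 6, 15, 5] → sum 46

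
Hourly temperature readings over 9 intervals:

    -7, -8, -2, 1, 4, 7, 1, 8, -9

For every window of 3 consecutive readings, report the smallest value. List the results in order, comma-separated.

-8, -8, -2, 1, 1, 1, -9

(-7, -8, -2) → min -8
(-8, -2, 1) → min -8
(-2, 1, 4) → min -2
(1, 4, 7) → min 1
(4, 7, 1) → min 1
(7, 1, 8) → min 1
(1, 8, -9) → min -9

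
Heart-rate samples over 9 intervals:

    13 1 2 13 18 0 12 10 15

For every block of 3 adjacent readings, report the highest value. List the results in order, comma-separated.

13, 13, 18, 18, 18, 12, 15

Sliding a size-3 window across the 9 values:
13 1 2 → max 13
1 2 13 → max 13
2 13 18 → max 18
13 18 0 → max 18
18 0 12 → max 18
0 12 10 → max 12
12 10 15 → max 15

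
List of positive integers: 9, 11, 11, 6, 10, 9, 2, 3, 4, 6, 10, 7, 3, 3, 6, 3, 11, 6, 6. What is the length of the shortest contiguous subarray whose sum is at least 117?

18

add 9: running sum 9 < 117
add 11: running sum 20 < 117
add 11: running sum 31 < 117
add 6: running sum 37 < 117
add 10: running sum 47 < 117
add 9: running sum 56 < 117
add 2: running sum 58 < 117
add 3: running sum 61 < 117
add 4: running sum 65 < 117
add 6: running sum 71 < 117
add 10: running sum 81 < 117
add 7: running sum 88 < 117
add 3: running sum 91 < 117
add 3: running sum 94 < 117
add 6: running sum 100 < 117
add 3: running sum 103 < 117
add 11: running sum 114 < 117
end 17: [9, 11, 11, 6, 10, 9, 2, 3, 4, 6, 10, 7, 3, 3, 6, 3, 11, 6] sum 120, len 18
end 18: [11, 11, 6, 10, 9, 2, 3, 4, 6, 10, 7, 3, 3, 6, 3, 11, 6, 6] sum 117, len 18
Shortest qualifying length: 18.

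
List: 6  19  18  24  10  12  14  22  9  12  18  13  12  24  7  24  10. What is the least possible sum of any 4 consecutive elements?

[6, 19, 18, 24] → sum 67
[19, 18, 24, 10] → sum 71
[18, 24, 10, 12] → sum 64
[24, 10, 12, 14] → sum 60
[10, 12, 14, 22] → sum 58
[12, 14, 22, 9] → sum 57
[14, 22, 9, 12] → sum 57
[22, 9, 12, 18] → sum 61
[9, 12, 18, 13] → sum 52
[12, 18, 13, 12] → sum 55
[18, 13, 12, 24] → sum 67
[13, 12, 24, 7] → sum 56
[12, 24, 7, 24] → sum 67
[24, 7, 24, 10] → sum 65
Least of these is 52.

52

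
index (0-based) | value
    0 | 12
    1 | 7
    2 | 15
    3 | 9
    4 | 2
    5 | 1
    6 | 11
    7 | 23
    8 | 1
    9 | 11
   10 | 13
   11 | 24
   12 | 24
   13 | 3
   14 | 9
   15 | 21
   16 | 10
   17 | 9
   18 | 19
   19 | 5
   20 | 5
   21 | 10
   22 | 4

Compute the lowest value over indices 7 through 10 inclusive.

1

Elements at indices 7..10: 23, 1, 11, 13
min(23, 1, 11, 13) = 1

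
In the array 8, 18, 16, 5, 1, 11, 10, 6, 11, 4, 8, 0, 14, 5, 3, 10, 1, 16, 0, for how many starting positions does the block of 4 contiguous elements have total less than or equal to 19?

[8, 18, 16, 5] → sum 47
[18, 16, 5, 1] → sum 40
[16, 5, 1, 11] → sum 33
[5, 1, 11, 10] → sum 27
[1, 11, 10, 6] → sum 28
[11, 10, 6, 11] → sum 38
[10, 6, 11, 4] → sum 31
[6, 11, 4, 8] → sum 29
[11, 4, 8, 0] → sum 23
[4, 8, 0, 14] → sum 26
[8, 0, 14, 5] → sum 27
[0, 14, 5, 3] → sum 22
[14, 5, 3, 10] → sum 32
[5, 3, 10, 1] → sum 19  ≤ 19 ✓
[3, 10, 1, 16] → sum 30
[10, 1, 16, 0] → sum 27
1 window satisfy the condition.

1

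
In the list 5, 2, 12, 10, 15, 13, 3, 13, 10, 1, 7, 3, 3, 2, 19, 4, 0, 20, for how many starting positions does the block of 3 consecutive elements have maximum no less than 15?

7

(5, 2, 12) → max 12
(2, 12, 10) → max 12
(12, 10, 15) → max 15  ≥ 15 ✓
(10, 15, 13) → max 15  ≥ 15 ✓
(15, 13, 3) → max 15  ≥ 15 ✓
(13, 3, 13) → max 13
(3, 13, 10) → max 13
(13, 10, 1) → max 13
(10, 1, 7) → max 10
(1, 7, 3) → max 7
(7, 3, 3) → max 7
(3, 3, 2) → max 3
(3, 2, 19) → max 19  ≥ 15 ✓
(2, 19, 4) → max 19  ≥ 15 ✓
(19, 4, 0) → max 19  ≥ 15 ✓
(4, 0, 20) → max 20  ≥ 15 ✓
7 windows satisfy the condition.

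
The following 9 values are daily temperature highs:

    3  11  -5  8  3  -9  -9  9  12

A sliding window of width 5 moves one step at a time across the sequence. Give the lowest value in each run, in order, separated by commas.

Sliding a size-5 window across the 9 values:
3 11 -5 8 3 → min -5
11 -5 8 3 -9 → min -9
-5 8 3 -9 -9 → min -9
8 3 -9 -9 9 → min -9
3 -9 -9 9 12 → min -9

-5, -9, -9, -9, -9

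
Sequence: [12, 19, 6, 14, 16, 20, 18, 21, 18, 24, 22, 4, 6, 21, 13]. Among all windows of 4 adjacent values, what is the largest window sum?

[12, 19, 6, 14] → sum 51
[19, 6, 14, 16] → sum 55
[6, 14, 16, 20] → sum 56
[14, 16, 20, 18] → sum 68
[16, 20, 18, 21] → sum 75
[20, 18, 21, 18] → sum 77
[18, 21, 18, 24] → sum 81
[21, 18, 24, 22] → sum 85
[18, 24, 22, 4] → sum 68
[24, 22, 4, 6] → sum 56
[22, 4, 6, 21] → sum 53
[4, 6, 21, 13] → sum 44
Largest of these is 85.

85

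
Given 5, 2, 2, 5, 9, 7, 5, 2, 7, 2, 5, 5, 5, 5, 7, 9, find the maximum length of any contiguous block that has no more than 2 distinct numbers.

5

Extend right; when distinct count exceeds 2, shrink from the left:
add 5: window [5] (1 distinct), len 1
add 2: window [5, 2] (2 distinct), len 2
add 2: window [5, 2, 2] (2 distinct), len 3
add 5: window [5, 2, 2, 5] (2 distinct), len 4
add 9: window [5, 9] (2 distinct), len 2
add 7: window [9, 7] (2 distinct), len 2
add 5: window [7, 5] (2 distinct), len 2
add 2: window [5, 2] (2 distinct), len 2
add 7: window [2, 7] (2 distinct), len 2
add 2: window [2, 7, 2] (2 distinct), len 3
add 5: window [2, 5] (2 distinct), len 2
add 5: window [2, 5, 5] (2 distinct), len 3
add 5: window [2, 5, 5, 5] (2 distinct), len 4
add 5: window [2, 5, 5, 5, 5] (2 distinct), len 5
add 7: window [5, 5, 5, 5, 7] (2 distinct), len 5
add 9: window [7, 9] (2 distinct), len 2
Longest length with ≤2 distinct: 5.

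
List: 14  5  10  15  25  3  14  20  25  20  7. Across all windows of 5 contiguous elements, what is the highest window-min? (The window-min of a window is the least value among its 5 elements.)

Window mins for each of the 7 positions:
(14, 5, 10, 15, 25) → min 5
(5, 10, 15, 25, 3) → min 3
(10, 15, 25, 3, 14) → min 3
(15, 25, 3, 14, 20) → min 3
(25, 3, 14, 20, 25) → min 3
(3, 14, 20, 25, 20) → min 3
(14, 20, 25, 20, 7) → min 7
Highest of these is 7.

7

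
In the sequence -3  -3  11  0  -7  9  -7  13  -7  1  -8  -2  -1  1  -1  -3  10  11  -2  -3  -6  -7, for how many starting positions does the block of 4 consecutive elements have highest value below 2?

6

-3 -3 11 0 → max 11
-3 11 0 -7 → max 11
11 0 -7 9 → max 11
0 -7 9 -7 → max 9
-7 9 -7 13 → max 13
9 -7 13 -7 → max 13
-7 13 -7 1 → max 13
13 -7 1 -8 → max 13
-7 1 -8 -2 → max 1  < 2 ✓
1 -8 -2 -1 → max 1  < 2 ✓
-8 -2 -1 1 → max 1  < 2 ✓
-2 -1 1 -1 → max 1  < 2 ✓
-1 1 -1 -3 → max 1  < 2 ✓
1 -1 -3 10 → max 10
-1 -3 10 11 → max 11
-3 10 11 -2 → max 11
10 11 -2 -3 → max 11
11 -2 -3 -6 → max 11
-2 -3 -6 -7 → max -2  < 2 ✓
6 windows satisfy the condition.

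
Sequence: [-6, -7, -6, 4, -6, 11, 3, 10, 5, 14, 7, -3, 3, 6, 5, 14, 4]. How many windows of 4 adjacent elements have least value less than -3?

(-6, -7, -6, 4) → min -7  < -3 ✓
(-7, -6, 4, -6) → min -7  < -3 ✓
(-6, 4, -6, 11) → min -6  < -3 ✓
(4, -6, 11, 3) → min -6  < -3 ✓
(-6, 11, 3, 10) → min -6  < -3 ✓
(11, 3, 10, 5) → min 3
(3, 10, 5, 14) → min 3
(10, 5, 14, 7) → min 5
(5, 14, 7, -3) → min -3
(14, 7, -3, 3) → min -3
(7, -3, 3, 6) → min -3
(-3, 3, 6, 5) → min -3
(3, 6, 5, 14) → min 3
(6, 5, 14, 4) → min 4
5 windows satisfy the condition.

5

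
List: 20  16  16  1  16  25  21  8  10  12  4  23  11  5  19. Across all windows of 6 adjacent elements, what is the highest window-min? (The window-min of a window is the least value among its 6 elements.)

8

[20, 16, 16, 1, 16, 25] → min 1
[16, 16, 1, 16, 25, 21] → min 1
[16, 1, 16, 25, 21, 8] → min 1
[1, 16, 25, 21, 8, 10] → min 1
[16, 25, 21, 8, 10, 12] → min 8
[25, 21, 8, 10, 12, 4] → min 4
[21, 8, 10, 12, 4, 23] → min 4
[8, 10, 12, 4, 23, 11] → min 4
[10, 12, 4, 23, 11, 5] → min 4
[12, 4, 23, 11, 5, 19] → min 4
Highest of these is 8.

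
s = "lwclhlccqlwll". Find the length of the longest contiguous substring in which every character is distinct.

[l] len 1
[l, w] len 2
[l, w, c] len 3
[w, c, l] len 3
[w, c, l, h] len 4
[h, l] len 2
[h, l, c] len 3
[c] len 1
[c, q] len 2
[c, q, l] len 3
[c, q, l, w] len 4
[w, l] len 2
[l] len 1
Longest all-distinct length: 4.

4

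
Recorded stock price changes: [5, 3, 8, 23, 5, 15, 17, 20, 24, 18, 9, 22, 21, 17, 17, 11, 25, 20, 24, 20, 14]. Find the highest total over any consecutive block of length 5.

[5, 3, 8, 23, 5] → sum 44
[3, 8, 23, 5, 15] → sum 54
[8, 23, 5, 15, 17] → sum 68
[23, 5, 15, 17, 20] → sum 80
[5, 15, 17, 20, 24] → sum 81
[15, 17, 20, 24, 18] → sum 94
[17, 20, 24, 18, 9] → sum 88
[20, 24, 18, 9, 22] → sum 93
[24, 18, 9, 22, 21] → sum 94
[18, 9, 22, 21, 17] → sum 87
[9, 22, 21, 17, 17] → sum 86
[22, 21, 17, 17, 11] → sum 88
[21, 17, 17, 11, 25] → sum 91
[17, 17, 11, 25, 20] → sum 90
[17, 11, 25, 20, 24] → sum 97
[11, 25, 20, 24, 20] → sum 100
[25, 20, 24, 20, 14] → sum 103
Highest of these is 103.

103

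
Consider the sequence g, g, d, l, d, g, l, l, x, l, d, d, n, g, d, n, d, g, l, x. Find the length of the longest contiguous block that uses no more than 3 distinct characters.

8

add g: window [g] (1 distinct), len 1
add g: window [g, g] (1 distinct), len 2
add d: window [g, g, d] (2 distinct), len 3
add l: window [g, g, d, l] (3 distinct), len 4
add d: window [g, g, d, l, d] (3 distinct), len 5
add g: window [g, g, d, l, d, g] (3 distinct), len 6
add l: window [g, g, d, l, d, g, l] (3 distinct), len 7
add l: window [g, g, d, l, d, g, l, l] (3 distinct), len 8
add x: window [g, l, l, x] (3 distinct), len 4
add l: window [g, l, l, x, l] (3 distinct), len 5
add d: window [l, l, x, l, d] (3 distinct), len 5
add d: window [l, l, x, l, d, d] (3 distinct), len 6
add n: window [l, d, d, n] (3 distinct), len 4
add g: window [d, d, n, g] (3 distinct), len 4
add d: window [d, d, n, g, d] (3 distinct), len 5
add n: window [d, d, n, g, d, n] (3 distinct), len 6
add d: window [d, d, n, g, d, n, d] (3 distinct), len 7
add g: window [d, d, n, g, d, n, d, g] (3 distinct), len 8
add l: window [d, g, l] (3 distinct), len 3
add x: window [g, l, x] (3 distinct), len 3
Longest length with ≤3 distinct: 8.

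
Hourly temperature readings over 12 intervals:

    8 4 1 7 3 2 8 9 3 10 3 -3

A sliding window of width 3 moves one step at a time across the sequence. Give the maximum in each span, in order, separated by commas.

8, 7, 7, 7, 8, 9, 9, 10, 10, 10

(8, 4, 1) → max 8
(4, 1, 7) → max 7
(1, 7, 3) → max 7
(7, 3, 2) → max 7
(3, 2, 8) → max 8
(2, 8, 9) → max 9
(8, 9, 3) → max 9
(9, 3, 10) → max 10
(3, 10, 3) → max 10
(10, 3, -3) → max 10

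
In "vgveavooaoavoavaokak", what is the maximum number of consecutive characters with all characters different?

[v] len 1
[v, g] len 2
[g, v] len 2
[g, v, e] len 3
[g, v, e, a] len 4
[e, a, v] len 3
[e, a, v, o] len 4
[o] len 1
[o, a] len 2
[a, o] len 2
[o, a] len 2
[o, a, v] len 3
[a, v, o] len 3
[v, o, a] len 3
[o, a, v] len 3
[v, a] len 2
[v, a, o] len 3
[v, a, o, k] len 4
[o, k, a] len 3
[a, k] len 2
Longest all-distinct length: 4.

4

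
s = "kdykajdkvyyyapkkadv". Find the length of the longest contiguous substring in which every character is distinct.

[k] len 1
[k, d] len 2
[k, d, y] len 3
[d, y, k] len 3
[d, y, k, a] len 4
[d, y, k, a, j] len 5
[y, k, a, j, d] len 5
[a, j, d, k] len 4
[a, j, d, k, v] len 5
[a, j, d, k, v, y] len 6
[y] len 1
[y] len 1
[y, a] len 2
[y, a, p] len 3
[y, a, p, k] len 4
[k] len 1
[k, a] len 2
[k, a, d] len 3
[k, a, d, v] len 4
Longest all-distinct length: 6.

6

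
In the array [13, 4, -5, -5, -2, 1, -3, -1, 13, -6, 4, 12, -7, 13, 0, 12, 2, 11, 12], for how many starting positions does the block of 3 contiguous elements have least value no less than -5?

11

13 4 -5 → min -5  ≥ -5 ✓
4 -5 -5 → min -5  ≥ -5 ✓
-5 -5 -2 → min -5  ≥ -5 ✓
-5 -2 1 → min -5  ≥ -5 ✓
-2 1 -3 → min -3  ≥ -5 ✓
1 -3 -1 → min -3  ≥ -5 ✓
-3 -1 13 → min -3  ≥ -5 ✓
-1 13 -6 → min -6
13 -6 4 → min -6
-6 4 12 → min -6
4 12 -7 → min -7
12 -7 13 → min -7
-7 13 0 → min -7
13 0 12 → min 0  ≥ -5 ✓
0 12 2 → min 0  ≥ -5 ✓
12 2 11 → min 2  ≥ -5 ✓
2 11 12 → min 2  ≥ -5 ✓
11 windows satisfy the condition.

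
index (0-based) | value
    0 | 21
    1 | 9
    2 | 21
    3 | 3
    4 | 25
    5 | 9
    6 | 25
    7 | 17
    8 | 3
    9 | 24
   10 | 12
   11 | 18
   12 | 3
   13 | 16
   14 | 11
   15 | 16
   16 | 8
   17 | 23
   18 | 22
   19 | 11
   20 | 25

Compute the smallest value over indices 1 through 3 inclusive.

Elements at indices 1..3: 9, 21, 3
min(9, 21, 3) = 3

3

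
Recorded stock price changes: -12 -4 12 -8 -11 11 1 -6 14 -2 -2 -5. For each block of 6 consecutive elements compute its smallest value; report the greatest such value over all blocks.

Window mins for each of the 7 positions:
-12 -4 12 -8 -11 11 → min -12
-4 12 -8 -11 11 1 → min -11
12 -8 -11 11 1 -6 → min -11
-8 -11 11 1 -6 14 → min -11
-11 11 1 -6 14 -2 → min -11
11 1 -6 14 -2 -2 → min -6
1 -6 14 -2 -2 -5 → min -6
Greatest of these is -6.

-6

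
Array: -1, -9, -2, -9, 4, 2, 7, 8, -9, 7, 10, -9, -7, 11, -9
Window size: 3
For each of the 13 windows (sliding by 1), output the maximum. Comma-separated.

[-1, -9, -2] → max -1
[-9, -2, -9] → max -2
[-2, -9, 4] → max 4
[-9, 4, 2] → max 4
[4, 2, 7] → max 7
[2, 7, 8] → max 8
[7, 8, -9] → max 8
[8, -9, 7] → max 8
[-9, 7, 10] → max 10
[7, 10, -9] → max 10
[10, -9, -7] → max 10
[-9, -7, 11] → max 11
[-7, 11, -9] → max 11

-1, -2, 4, 4, 7, 8, 8, 8, 10, 10, 10, 11, 11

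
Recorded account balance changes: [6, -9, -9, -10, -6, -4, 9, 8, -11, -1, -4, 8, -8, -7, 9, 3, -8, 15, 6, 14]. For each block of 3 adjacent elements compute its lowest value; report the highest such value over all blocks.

6

6 -9 -9 → min -9
-9 -9 -10 → min -10
-9 -10 -6 → min -10
-10 -6 -4 → min -10
-6 -4 9 → min -6
-4 9 8 → min -4
9 8 -11 → min -11
8 -11 -1 → min -11
-11 -1 -4 → min -11
-1 -4 8 → min -4
-4 8 -8 → min -8
8 -8 -7 → min -8
-8 -7 9 → min -8
-7 9 3 → min -7
9 3 -8 → min -8
3 -8 15 → min -8
-8 15 6 → min -8
15 6 14 → min 6
Highest of these is 6.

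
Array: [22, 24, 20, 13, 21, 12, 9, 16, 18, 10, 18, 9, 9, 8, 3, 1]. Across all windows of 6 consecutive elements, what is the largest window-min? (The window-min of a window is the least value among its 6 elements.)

Window mins for each of the 11 positions:
22 24 20 13 21 12 → min 12
24 20 13 21 12 9 → min 9
20 13 21 12 9 16 → min 9
13 21 12 9 16 18 → min 9
21 12 9 16 18 10 → min 9
12 9 16 18 10 18 → min 9
9 16 18 10 18 9 → min 9
16 18 10 18 9 9 → min 9
18 10 18 9 9 8 → min 8
10 18 9 9 8 3 → min 3
18 9 9 8 3 1 → min 1
Largest of these is 12.

12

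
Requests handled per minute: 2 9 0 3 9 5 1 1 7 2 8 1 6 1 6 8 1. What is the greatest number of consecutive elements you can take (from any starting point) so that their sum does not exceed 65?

15

→ 2: sum 2, len 1
→ 9: sum 11, len 2
→ 0: sum 11, len 3
→ 3: sum 14, len 4
→ 9: sum 23, len 5
→ 5: sum 28, len 6
→ 1: sum 29, len 7
→ 1: sum 30, len 8
→ 7: sum 37, len 9
→ 2: sum 39, len 10
→ 8: sum 47, len 11
→ 1: sum 48, len 12
→ 6: sum 54, len 13
→ 1: sum 55, len 14
→ 6: sum 61, len 15
→ 8 (dropped 2, 9): sum 58, len 14
→ 1: sum 59, len 15
Longest length seen: 15.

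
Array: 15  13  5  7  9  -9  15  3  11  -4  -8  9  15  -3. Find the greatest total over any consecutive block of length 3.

Window sums for each of the 12 positions:
(15, 13, 5) → sum 33
(13, 5, 7) → sum 25
(5, 7, 9) → sum 21
(7, 9, -9) → sum 7
(9, -9, 15) → sum 15
(-9, 15, 3) → sum 9
(15, 3, 11) → sum 29
(3, 11, -4) → sum 10
(11, -4, -8) → sum -1
(-4, -8, 9) → sum -3
(-8, 9, 15) → sum 16
(9, 15, -3) → sum 21
Greatest of these is 33.

33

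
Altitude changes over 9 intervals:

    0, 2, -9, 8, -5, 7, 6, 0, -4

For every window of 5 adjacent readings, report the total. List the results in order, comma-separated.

Sliding a size-5 window across the 9 values:
0 2 -9 8 -5 → sum -4
2 -9 8 -5 7 → sum 3
-9 8 -5 7 6 → sum 7
8 -5 7 6 0 → sum 16
-5 7 6 0 -4 → sum 4

-4, 3, 7, 16, 4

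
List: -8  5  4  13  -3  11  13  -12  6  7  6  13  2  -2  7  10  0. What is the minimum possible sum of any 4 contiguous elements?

7

(-8, 5, 4, 13) → sum 14
(5, 4, 13, -3) → sum 19
(4, 13, -3, 11) → sum 25
(13, -3, 11, 13) → sum 34
(-3, 11, 13, -12) → sum 9
(11, 13, -12, 6) → sum 18
(13, -12, 6, 7) → sum 14
(-12, 6, 7, 6) → sum 7
(6, 7, 6, 13) → sum 32
(7, 6, 13, 2) → sum 28
(6, 13, 2, -2) → sum 19
(13, 2, -2, 7) → sum 20
(2, -2, 7, 10) → sum 17
(-2, 7, 10, 0) → sum 15
Minimum of these is 7.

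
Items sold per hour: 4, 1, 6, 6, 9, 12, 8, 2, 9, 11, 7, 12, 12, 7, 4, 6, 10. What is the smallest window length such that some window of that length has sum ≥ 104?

13

add 4: running sum 4 < 104
add 1: running sum 5 < 104
add 6: running sum 11 < 104
add 6: running sum 17 < 104
add 9: running sum 26 < 104
add 12: running sum 38 < 104
add 8: running sum 46 < 104
add 2: running sum 48 < 104
add 9: running sum 57 < 104
add 11: running sum 68 < 104
add 7: running sum 75 < 104
add 12: running sum 87 < 104
add 12: running sum 99 < 104
end 13: [4, 1, 6, 6, 9, 12, 8, 2, 9, 11, 7, 12, 12, 7] sum 106, len 14
end 14: [6, 6, 9, 12, 8, 2, 9, 11, 7, 12, 12, 7, 4] sum 105, len 13
end 15: [6, 9, 12, 8, 2, 9, 11, 7, 12, 12, 7, 4, 6] sum 105, len 13
end 16: [9, 12, 8, 2, 9, 11, 7, 12, 12, 7, 4, 6, 10] sum 109, len 13
Shortest qualifying length: 13.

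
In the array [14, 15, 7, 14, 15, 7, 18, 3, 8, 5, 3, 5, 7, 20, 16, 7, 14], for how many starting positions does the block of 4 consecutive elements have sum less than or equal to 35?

(14, 15, 7, 14) → sum 50
(15, 7, 14, 15) → sum 51
(7, 14, 15, 7) → sum 43
(14, 15, 7, 18) → sum 54
(15, 7, 18, 3) → sum 43
(7, 18, 3, 8) → sum 36
(18, 3, 8, 5) → sum 34  ≤ 35 ✓
(3, 8, 5, 3) → sum 19  ≤ 35 ✓
(8, 5, 3, 5) → sum 21  ≤ 35 ✓
(5, 3, 5, 7) → sum 20  ≤ 35 ✓
(3, 5, 7, 20) → sum 35  ≤ 35 ✓
(5, 7, 20, 16) → sum 48
(7, 20, 16, 7) → sum 50
(20, 16, 7, 14) → sum 57
5 windows satisfy the condition.

5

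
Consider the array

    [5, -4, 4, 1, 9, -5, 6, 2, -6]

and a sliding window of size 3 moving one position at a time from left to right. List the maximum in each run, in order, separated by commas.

(5, -4, 4) → max 5
(-4, 4, 1) → max 4
(4, 1, 9) → max 9
(1, 9, -5) → max 9
(9, -5, 6) → max 9
(-5, 6, 2) → max 6
(6, 2, -6) → max 6

5, 4, 9, 9, 9, 6, 6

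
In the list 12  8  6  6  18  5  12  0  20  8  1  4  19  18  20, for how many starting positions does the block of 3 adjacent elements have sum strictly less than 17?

12 8 6 → sum 26
8 6 6 → sum 20
6 6 18 → sum 30
6 18 5 → sum 29
18 5 12 → sum 35
5 12 0 → sum 17
12 0 20 → sum 32
0 20 8 → sum 28
20 8 1 → sum 29
8 1 4 → sum 13  < 17 ✓
1 4 19 → sum 24
4 19 18 → sum 41
19 18 20 → sum 57
1 window satisfy the condition.

1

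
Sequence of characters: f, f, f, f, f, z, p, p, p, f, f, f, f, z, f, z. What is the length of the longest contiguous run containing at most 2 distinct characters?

Extend right; when distinct count exceeds 2, shrink from the left:
[f] 1 distinct, len 1
[f, f] 1 distinct, len 2
[f, f, f] 1 distinct, len 3
[f, f, f, f] 1 distinct, len 4
[f, f, f, f, f] 1 distinct, len 5
[f, f, f, f, f, z] 2 distinct, len 6
[z, p] 2 distinct, len 2
[z, p, p] 2 distinct, len 3
[z, p, p, p] 2 distinct, len 4
[p, p, p, f] 2 distinct, len 4
[p, p, p, f, f] 2 distinct, len 5
[p, p, p, f, f, f] 2 distinct, len 6
[p, p, p, f, f, f, f] 2 distinct, len 7
[f, f, f, f, z] 2 distinct, len 5
[f, f, f, f, z, f] 2 distinct, len 6
[f, f, f, f, z, f, z] 2 distinct, len 7
Longest length with ≤2 distinct: 7.

7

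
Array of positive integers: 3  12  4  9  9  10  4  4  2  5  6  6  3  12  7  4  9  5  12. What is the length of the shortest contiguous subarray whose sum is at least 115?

18

add 3: running sum 3 < 115
add 12: running sum 15 < 115
add 4: running sum 19 < 115
add 9: running sum 28 < 115
add 9: running sum 37 < 115
add 10: running sum 47 < 115
add 4: running sum 51 < 115
add 4: running sum 55 < 115
add 2: running sum 57 < 115
add 5: running sum 62 < 115
add 6: running sum 68 < 115
add 6: running sum 74 < 115
add 3: running sum 77 < 115
add 12: running sum 89 < 115
add 7: running sum 96 < 115
add 4: running sum 100 < 115
add 9: running sum 109 < 115
add 5: running sum 114 < 115
add 12: shortest ending here [12, 4, 9, 9, 10, 4, 4, 2, 5, 6, 6, 3, 12, 7, 4, 9, 5, 12] sum 123, len 18
Shortest qualifying length: 18.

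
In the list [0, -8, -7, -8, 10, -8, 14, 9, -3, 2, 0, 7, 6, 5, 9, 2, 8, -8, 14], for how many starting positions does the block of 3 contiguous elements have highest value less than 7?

3

(0, -8, -7) → max 0  < 7 ✓
(-8, -7, -8) → max -7  < 7 ✓
(-7, -8, 10) → max 10
(-8, 10, -8) → max 10
(10, -8, 14) → max 14
(-8, 14, 9) → max 14
(14, 9, -3) → max 14
(9, -3, 2) → max 9
(-3, 2, 0) → max 2  < 7 ✓
(2, 0, 7) → max 7
(0, 7, 6) → max 7
(7, 6, 5) → max 7
(6, 5, 9) → max 9
(5, 9, 2) → max 9
(9, 2, 8) → max 9
(2, 8, -8) → max 8
(8, -8, 14) → max 14
3 windows satisfy the condition.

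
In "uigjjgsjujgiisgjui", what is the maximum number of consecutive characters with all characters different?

5

[u] len 1
[u, i] len 2
[u, i, g] len 3
[u, i, g, j] len 4
[j] len 1
[j, g] len 2
[j, g, s] len 3
[g, s, j] len 3
[g, s, j, u] len 4
[u, j] len 2
[u, j, g] len 3
[u, j, g, i] len 4
[i] len 1
[i, s] len 2
[i, s, g] len 3
[i, s, g, j] len 4
[i, s, g, j, u] len 5
[s, g, j, u, i] len 5
Longest all-distinct length: 5.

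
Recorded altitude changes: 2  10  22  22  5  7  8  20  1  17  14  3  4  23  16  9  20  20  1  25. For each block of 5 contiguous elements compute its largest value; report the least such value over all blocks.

17

(2, 10, 22, 22, 5) → max 22
(10, 22, 22, 5, 7) → max 22
(22, 22, 5, 7, 8) → max 22
(22, 5, 7, 8, 20) → max 22
(5, 7, 8, 20, 1) → max 20
(7, 8, 20, 1, 17) → max 20
(8, 20, 1, 17, 14) → max 20
(20, 1, 17, 14, 3) → max 20
(1, 17, 14, 3, 4) → max 17
(17, 14, 3, 4, 23) → max 23
(14, 3, 4, 23, 16) → max 23
(3, 4, 23, 16, 9) → max 23
(4, 23, 16, 9, 20) → max 23
(23, 16, 9, 20, 20) → max 23
(16, 9, 20, 20, 1) → max 20
(9, 20, 20, 1, 25) → max 25
Least of these is 17.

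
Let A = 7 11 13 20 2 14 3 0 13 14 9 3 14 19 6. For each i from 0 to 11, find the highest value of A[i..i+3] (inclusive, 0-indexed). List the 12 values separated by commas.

20, 20, 20, 20, 14, 14, 14, 14, 14, 14, 19, 19

Sliding a size-4 window across the 15 values:
7 11 13 20 → max 20
11 13 20 2 → max 20
13 20 2 14 → max 20
20 2 14 3 → max 20
2 14 3 0 → max 14
14 3 0 13 → max 14
3 0 13 14 → max 14
0 13 14 9 → max 14
13 14 9 3 → max 14
14 9 3 14 → max 14
9 3 14 19 → max 19
3 14 19 6 → max 19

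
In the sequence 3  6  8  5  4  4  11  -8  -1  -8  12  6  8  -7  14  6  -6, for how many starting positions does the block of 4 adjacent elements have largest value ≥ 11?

11

(3, 6, 8, 5) → max 8
(6, 8, 5, 4) → max 8
(8, 5, 4, 4) → max 8
(5, 4, 4, 11) → max 11  ≥ 11 ✓
(4, 4, 11, -8) → max 11  ≥ 11 ✓
(4, 11, -8, -1) → max 11  ≥ 11 ✓
(11, -8, -1, -8) → max 11  ≥ 11 ✓
(-8, -1, -8, 12) → max 12  ≥ 11 ✓
(-1, -8, 12, 6) → max 12  ≥ 11 ✓
(-8, 12, 6, 8) → max 12  ≥ 11 ✓
(12, 6, 8, -7) → max 12  ≥ 11 ✓
(6, 8, -7, 14) → max 14  ≥ 11 ✓
(8, -7, 14, 6) → max 14  ≥ 11 ✓
(-7, 14, 6, -6) → max 14  ≥ 11 ✓
11 windows satisfy the condition.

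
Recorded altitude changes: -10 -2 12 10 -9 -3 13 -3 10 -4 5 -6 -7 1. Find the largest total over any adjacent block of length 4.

17

-10 -2 12 10 → sum 10
-2 12 10 -9 → sum 11
12 10 -9 -3 → sum 10
10 -9 -3 13 → sum 11
-9 -3 13 -3 → sum -2
-3 13 -3 10 → sum 17
13 -3 10 -4 → sum 16
-3 10 -4 5 → sum 8
10 -4 5 -6 → sum 5
-4 5 -6 -7 → sum -12
5 -6 -7 1 → sum -7
Largest of these is 17.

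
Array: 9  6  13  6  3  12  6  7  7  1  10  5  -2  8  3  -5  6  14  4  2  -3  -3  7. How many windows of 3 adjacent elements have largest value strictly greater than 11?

[9, 6, 13] → max 13  > 11 ✓
[6, 13, 6] → max 13  > 11 ✓
[13, 6, 3] → max 13  > 11 ✓
[6, 3, 12] → max 12  > 11 ✓
[3, 12, 6] → max 12  > 11 ✓
[12, 6, 7] → max 12  > 11 ✓
[6, 7, 7] → max 7
[7, 7, 1] → max 7
[7, 1, 10] → max 10
[1, 10, 5] → max 10
[10, 5, -2] → max 10
[5, -2, 8] → max 8
[-2, 8, 3] → max 8
[8, 3, -5] → max 8
[3, -5, 6] → max 6
[-5, 6, 14] → max 14  > 11 ✓
[6, 14, 4] → max 14  > 11 ✓
[14, 4, 2] → max 14  > 11 ✓
[4, 2, -3] → max 4
[2, -3, -3] → max 2
[-3, -3, 7] → max 7
9 windows satisfy the condition.

9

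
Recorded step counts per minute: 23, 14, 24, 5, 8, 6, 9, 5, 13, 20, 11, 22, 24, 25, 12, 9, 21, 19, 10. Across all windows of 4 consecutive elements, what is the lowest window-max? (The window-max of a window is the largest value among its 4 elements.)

(23, 14, 24, 5) → max 24
(14, 24, 5, 8) → max 24
(24, 5, 8, 6) → max 24
(5, 8, 6, 9) → max 9
(8, 6, 9, 5) → max 9
(6, 9, 5, 13) → max 13
(9, 5, 13, 20) → max 20
(5, 13, 20, 11) → max 20
(13, 20, 11, 22) → max 22
(20, 11, 22, 24) → max 24
(11, 22, 24, 25) → max 25
(22, 24, 25, 12) → max 25
(24, 25, 12, 9) → max 25
(25, 12, 9, 21) → max 25
(12, 9, 21, 19) → max 21
(9, 21, 19, 10) → max 21
Lowest of these is 9.

9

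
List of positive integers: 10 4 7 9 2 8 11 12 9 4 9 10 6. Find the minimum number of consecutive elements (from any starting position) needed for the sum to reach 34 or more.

Extend right; whenever the sum reaches 34, record the length and shrink from the left:
add 10: running sum 10 < 34
add 4: running sum 14 < 34
add 7: running sum 21 < 34
add 9: running sum 30 < 34
add 2: running sum 32 < 34
end 5: [10, 4, 7, 9, 2, 8] sum 40, len 6
end 6: [7, 9, 2, 8, 11] sum 37, len 5
end 7: [9, 2, 8, 11, 12] sum 42, len 5
end 8: [8, 11, 12, 9] sum 40, len 4
end 9: [11, 12, 9, 4] sum 36, len 4
end 10: [12, 9, 4, 9] sum 34, len 4
end 11: [12, 9, 4, 9, 10] sum 44, len 5
end 12: [9, 4, 9, 10, 6] sum 38, len 5
Shortest qualifying length: 4.

4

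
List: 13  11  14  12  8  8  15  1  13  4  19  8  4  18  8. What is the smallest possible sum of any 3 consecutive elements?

18

Window sums for each of the 13 positions:
13 11 14 → sum 38
11 14 12 → sum 37
14 12 8 → sum 34
12 8 8 → sum 28
8 8 15 → sum 31
8 15 1 → sum 24
15 1 13 → sum 29
1 13 4 → sum 18
13 4 19 → sum 36
4 19 8 → sum 31
19 8 4 → sum 31
8 4 18 → sum 30
4 18 8 → sum 30
Smallest of these is 18.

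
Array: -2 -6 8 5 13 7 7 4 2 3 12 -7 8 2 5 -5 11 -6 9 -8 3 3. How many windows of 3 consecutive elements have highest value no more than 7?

-2 -6 8 → max 8
-6 8 5 → max 8
8 5 13 → max 13
5 13 7 → max 13
13 7 7 → max 13
7 7 4 → max 7  ≤ 7 ✓
7 4 2 → max 7  ≤ 7 ✓
4 2 3 → max 4  ≤ 7 ✓
2 3 12 → max 12
3 12 -7 → max 12
12 -7 8 → max 12
-7 8 2 → max 8
8 2 5 → max 8
2 5 -5 → max 5  ≤ 7 ✓
5 -5 11 → max 11
-5 11 -6 → max 11
11 -6 9 → max 11
-6 9 -8 → max 9
9 -8 3 → max 9
-8 3 3 → max 3  ≤ 7 ✓
5 windows satisfy the condition.

5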